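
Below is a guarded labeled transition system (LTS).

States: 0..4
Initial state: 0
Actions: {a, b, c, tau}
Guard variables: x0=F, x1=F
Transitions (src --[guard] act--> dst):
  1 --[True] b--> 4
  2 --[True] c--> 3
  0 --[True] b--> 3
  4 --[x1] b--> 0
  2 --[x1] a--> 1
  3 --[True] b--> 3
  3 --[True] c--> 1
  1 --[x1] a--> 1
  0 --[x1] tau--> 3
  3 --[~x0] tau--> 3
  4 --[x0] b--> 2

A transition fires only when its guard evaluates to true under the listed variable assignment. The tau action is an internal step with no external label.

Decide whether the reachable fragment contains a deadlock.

Reach set: {0,1,3,4}
  0: b→3  [deg 1]
  1: b→4  [deg 1]
  3: b→3  c→1  tau→3  [deg 3]
  4: ∅  [STUCK]
witness 4: b·c·b

Answer: DEADLOCK at state 4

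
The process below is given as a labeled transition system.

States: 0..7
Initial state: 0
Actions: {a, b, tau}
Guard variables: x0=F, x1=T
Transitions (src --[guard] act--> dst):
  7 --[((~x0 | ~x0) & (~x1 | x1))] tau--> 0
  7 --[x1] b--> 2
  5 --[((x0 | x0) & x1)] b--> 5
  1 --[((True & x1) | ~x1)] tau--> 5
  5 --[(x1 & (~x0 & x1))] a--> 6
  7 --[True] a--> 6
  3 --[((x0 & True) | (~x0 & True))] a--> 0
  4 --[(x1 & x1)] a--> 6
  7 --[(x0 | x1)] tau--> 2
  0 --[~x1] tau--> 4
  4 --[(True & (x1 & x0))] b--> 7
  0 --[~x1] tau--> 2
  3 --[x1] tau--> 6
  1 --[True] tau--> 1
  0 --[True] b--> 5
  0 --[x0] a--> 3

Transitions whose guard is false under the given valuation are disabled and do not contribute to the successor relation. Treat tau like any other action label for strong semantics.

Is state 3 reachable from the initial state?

11 transition(s) survive guard evaluation.
L0 = {0}
L1 = {5}  total {0,5}
L2 = {6}  total {0,5,6}
Reachable = {0,5,6}

Answer: UNREACHABLE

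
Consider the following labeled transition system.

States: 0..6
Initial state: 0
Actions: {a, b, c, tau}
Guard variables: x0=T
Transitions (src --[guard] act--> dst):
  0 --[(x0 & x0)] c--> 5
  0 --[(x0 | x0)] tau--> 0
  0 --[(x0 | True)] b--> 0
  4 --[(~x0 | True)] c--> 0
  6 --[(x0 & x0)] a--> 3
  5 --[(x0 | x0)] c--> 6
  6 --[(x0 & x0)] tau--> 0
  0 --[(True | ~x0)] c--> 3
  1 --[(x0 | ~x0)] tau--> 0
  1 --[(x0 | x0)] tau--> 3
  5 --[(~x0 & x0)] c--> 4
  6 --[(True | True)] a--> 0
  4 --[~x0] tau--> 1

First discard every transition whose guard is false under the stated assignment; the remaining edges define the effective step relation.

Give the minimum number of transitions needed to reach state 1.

Answer: UNREACHABLE

Analysis:
BFS to 1:
  Layer 0: {0}
  Layer 1: {3,5}
  Layer 2: {6}
1 never appears.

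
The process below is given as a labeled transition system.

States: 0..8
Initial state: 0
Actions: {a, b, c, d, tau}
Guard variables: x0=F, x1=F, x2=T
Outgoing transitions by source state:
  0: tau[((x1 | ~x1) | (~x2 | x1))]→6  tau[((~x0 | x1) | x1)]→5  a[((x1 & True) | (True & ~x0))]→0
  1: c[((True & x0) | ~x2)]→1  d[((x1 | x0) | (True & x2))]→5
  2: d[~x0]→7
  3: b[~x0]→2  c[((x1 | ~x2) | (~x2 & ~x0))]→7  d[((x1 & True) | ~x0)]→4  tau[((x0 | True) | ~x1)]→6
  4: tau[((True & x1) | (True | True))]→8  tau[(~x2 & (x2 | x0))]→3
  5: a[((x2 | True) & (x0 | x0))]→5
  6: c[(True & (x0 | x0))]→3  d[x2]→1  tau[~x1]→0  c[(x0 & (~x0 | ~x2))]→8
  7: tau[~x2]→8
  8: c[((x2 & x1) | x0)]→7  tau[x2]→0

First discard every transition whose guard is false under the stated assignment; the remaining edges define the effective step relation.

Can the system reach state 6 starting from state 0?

Answer: REACHABLE

Analysis:
After dropping false guards: 12 live edges.
L0 = {0}
L1 = {5,6}  cumulative {0,5,6}
L2 = {1}  cumulative {0,1,5,6}
R = {0,1,5,6}
Path to 6: tau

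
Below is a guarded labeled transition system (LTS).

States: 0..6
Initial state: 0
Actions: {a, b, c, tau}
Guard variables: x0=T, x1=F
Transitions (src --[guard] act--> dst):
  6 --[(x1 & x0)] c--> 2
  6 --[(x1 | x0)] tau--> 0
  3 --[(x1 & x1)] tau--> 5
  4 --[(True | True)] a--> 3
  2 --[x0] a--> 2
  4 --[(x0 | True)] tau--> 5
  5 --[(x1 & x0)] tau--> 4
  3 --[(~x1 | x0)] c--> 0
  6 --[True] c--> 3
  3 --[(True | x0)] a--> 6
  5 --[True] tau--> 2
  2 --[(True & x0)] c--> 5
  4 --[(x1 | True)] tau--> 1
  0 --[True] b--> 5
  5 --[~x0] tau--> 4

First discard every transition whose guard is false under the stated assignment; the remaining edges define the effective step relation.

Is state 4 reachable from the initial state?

Answer: UNREACHABLE

Working:
Guard filter leaves 11 enabled edge(s).
L0 = {0}
L1 = {5}  now seen {0,5}
L2 = {2}  now seen {0,2,5}
R = {0,2,5}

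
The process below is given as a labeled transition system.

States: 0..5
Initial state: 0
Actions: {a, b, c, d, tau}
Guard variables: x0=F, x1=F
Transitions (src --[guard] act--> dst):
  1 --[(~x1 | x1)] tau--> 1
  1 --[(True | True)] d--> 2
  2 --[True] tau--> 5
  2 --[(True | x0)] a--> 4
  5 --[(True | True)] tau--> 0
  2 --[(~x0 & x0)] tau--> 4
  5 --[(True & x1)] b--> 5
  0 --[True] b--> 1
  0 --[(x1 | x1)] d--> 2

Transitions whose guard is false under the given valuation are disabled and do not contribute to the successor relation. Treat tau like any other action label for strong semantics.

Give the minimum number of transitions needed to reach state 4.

BFS to 4:
  depth 0: {0}
  depth 1: {1}
  depth 2: {2}
  depth 3: {4,5}
first hit 4 at d=3 via b·d·a

Answer: 3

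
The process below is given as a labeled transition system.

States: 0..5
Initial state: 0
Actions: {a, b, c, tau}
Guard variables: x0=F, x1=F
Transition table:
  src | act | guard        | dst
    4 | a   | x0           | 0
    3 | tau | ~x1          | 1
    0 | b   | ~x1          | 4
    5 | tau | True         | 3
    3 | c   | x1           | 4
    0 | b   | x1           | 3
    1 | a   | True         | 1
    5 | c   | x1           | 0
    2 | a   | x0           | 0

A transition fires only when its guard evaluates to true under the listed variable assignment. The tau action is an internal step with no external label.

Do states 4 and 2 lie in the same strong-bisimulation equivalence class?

Bisimulation quotient by refinement:
  π0 = {{0,1,2,3,4,5}}
  π1 = {{0},{1},{2,4},{3,5}}
  π2 = {{0},{1},{2,4},{3},{5}}
Fixed point at round 3; 5 class(es).
class of 4: {2,4}; class of 2: {2,4}

Answer: BISIMILAR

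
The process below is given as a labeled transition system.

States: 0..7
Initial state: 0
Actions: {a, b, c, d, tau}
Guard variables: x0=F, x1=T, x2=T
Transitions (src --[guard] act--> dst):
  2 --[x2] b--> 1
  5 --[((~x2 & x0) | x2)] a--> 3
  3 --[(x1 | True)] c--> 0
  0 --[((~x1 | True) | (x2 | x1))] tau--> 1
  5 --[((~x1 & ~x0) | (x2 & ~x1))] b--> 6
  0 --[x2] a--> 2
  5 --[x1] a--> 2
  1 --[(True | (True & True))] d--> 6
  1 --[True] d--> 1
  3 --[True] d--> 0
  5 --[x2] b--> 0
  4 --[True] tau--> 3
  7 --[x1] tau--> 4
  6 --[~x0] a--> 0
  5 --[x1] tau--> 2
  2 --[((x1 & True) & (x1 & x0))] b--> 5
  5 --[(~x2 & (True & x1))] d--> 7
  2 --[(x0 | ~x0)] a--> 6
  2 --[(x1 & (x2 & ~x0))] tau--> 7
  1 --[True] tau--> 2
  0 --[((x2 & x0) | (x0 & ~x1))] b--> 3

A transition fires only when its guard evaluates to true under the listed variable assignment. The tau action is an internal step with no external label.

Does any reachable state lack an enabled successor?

Answer: DEADLOCK-FREE

Trace:
Reachable = {0,1,2,3,4,6,7}
  0: a→2  tau→1  [2 exit(s)]
  1: d→1  d→6  tau→2  [3 exit(s)]
  2: a→6  b→1  tau→7  [3 exit(s)]
  3: c→0  d→0  [2 exit(s)]
  4: tau→3  [1 exit(s)]
  6: a→0  [1 exit(s)]
  7: tau→4  [1 exit(s)]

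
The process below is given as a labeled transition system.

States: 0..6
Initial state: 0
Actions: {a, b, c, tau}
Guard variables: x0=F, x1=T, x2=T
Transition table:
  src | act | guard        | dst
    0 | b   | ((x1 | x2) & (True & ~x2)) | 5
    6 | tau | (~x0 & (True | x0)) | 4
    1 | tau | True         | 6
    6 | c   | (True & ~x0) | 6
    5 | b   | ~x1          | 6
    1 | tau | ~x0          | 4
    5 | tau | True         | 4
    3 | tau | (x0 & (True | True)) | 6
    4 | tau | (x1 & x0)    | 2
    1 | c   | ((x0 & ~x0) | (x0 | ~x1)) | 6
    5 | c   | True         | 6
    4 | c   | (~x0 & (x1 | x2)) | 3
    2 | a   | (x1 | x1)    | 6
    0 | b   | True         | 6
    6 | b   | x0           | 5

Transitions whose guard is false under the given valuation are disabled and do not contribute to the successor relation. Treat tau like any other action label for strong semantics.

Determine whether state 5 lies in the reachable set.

Answer: UNREACHABLE

Working:
Guard filter leaves 9 enabled edge(s).
Layer 0: {0}
Layer 1: {6}  now seen {0,6}
Layer 2: {4}  now seen {0,4,6}
Layer 3: {3}  now seen {0,3,4,6}
Reachable = {0,3,4,6}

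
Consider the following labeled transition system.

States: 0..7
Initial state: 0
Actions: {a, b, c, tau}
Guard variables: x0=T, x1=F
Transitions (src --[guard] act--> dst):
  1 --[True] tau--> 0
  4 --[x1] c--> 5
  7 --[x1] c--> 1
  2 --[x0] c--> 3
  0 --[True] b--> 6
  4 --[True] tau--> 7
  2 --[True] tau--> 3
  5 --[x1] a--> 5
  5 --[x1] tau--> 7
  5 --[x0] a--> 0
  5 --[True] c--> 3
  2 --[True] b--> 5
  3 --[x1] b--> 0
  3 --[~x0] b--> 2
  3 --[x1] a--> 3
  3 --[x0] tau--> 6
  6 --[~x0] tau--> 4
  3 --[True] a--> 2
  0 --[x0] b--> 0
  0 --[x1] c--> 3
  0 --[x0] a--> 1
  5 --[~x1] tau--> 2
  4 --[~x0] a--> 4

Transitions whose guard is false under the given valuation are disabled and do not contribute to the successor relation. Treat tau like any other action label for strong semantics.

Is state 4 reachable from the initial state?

Answer: UNREACHABLE

Analysis:
13 transition(s) survive guard evaluation.
L0 = {0}
L1 = {1,6}  now seen {0,1,6}
R = {0,1,6}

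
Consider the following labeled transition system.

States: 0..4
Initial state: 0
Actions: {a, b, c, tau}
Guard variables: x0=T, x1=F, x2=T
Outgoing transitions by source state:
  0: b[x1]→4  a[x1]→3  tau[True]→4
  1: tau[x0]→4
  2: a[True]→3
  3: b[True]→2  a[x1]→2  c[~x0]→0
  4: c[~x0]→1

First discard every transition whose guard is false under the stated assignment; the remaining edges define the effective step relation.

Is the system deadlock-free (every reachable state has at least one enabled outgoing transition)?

Answer: DEADLOCK at state 4

Working:
R = {0,4}
  0: tau→4  [deg 1]
  4: ∅  [deadlock]
Path to 4: tau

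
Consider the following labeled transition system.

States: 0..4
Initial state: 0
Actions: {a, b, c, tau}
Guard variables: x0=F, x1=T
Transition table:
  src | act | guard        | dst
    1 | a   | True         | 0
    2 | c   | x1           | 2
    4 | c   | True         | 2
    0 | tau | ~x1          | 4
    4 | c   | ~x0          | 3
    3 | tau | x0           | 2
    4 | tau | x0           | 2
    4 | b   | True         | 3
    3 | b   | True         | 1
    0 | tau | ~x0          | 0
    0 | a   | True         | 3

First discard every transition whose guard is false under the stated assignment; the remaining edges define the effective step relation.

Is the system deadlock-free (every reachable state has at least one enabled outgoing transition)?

Answer: DEADLOCK-FREE

Working:
Reachable = {0,1,3}
  0: a→3  tau→0  [2 out]
  1: a→0  [1 out]
  3: b→1  [1 out]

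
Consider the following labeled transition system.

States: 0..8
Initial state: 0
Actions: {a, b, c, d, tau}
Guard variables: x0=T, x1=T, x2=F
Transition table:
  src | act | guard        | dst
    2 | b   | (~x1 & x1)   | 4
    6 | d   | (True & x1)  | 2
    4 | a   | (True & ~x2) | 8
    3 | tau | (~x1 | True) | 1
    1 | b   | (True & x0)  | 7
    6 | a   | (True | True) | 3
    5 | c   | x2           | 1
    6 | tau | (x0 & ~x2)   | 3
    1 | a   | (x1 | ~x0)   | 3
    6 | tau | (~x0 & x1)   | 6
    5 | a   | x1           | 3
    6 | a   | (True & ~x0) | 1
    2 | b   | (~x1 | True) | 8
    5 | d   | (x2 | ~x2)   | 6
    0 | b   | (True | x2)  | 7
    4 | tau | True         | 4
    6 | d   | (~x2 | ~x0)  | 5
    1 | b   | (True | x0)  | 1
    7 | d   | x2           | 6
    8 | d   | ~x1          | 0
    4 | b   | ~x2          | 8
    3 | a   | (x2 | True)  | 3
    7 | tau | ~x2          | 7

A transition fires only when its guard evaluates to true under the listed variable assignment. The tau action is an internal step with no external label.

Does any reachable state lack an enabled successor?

R = {0,7}
  0: b→7  [deg 1]
  7: tau→7  [deg 1]

Answer: DEADLOCK-FREE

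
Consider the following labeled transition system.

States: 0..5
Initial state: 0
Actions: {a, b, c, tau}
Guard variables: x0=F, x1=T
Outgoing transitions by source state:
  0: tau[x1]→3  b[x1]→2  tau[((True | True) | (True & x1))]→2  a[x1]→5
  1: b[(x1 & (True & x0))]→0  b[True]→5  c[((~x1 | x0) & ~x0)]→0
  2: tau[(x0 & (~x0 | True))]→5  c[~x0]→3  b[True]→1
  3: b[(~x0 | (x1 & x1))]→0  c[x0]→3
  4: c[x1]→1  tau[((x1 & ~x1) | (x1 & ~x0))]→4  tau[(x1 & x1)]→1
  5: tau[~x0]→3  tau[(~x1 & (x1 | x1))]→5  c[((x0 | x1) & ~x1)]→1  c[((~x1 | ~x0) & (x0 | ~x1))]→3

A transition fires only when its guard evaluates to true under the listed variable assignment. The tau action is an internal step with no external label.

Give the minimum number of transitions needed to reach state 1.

BFS to 1:
  depth 0: {0}
  depth 1: {2,3,5}
  depth 2: {1}
1 enters at depth 2; path b·b

Answer: 2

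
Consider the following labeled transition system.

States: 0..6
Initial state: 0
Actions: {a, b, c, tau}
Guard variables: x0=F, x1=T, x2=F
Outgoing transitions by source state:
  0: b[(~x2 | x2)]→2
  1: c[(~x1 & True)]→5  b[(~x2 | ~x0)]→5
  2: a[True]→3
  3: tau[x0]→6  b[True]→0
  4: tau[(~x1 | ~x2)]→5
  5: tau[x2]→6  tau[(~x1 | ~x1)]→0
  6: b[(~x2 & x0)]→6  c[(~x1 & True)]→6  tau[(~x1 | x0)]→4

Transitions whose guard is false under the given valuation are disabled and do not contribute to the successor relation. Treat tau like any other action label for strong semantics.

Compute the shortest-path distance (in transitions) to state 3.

Answer: 2

Analysis:
BFS to 3:
  depth 0: {0}
  depth 1: {2}
  depth 2: {3}
depth(3)=2, e.g. b·a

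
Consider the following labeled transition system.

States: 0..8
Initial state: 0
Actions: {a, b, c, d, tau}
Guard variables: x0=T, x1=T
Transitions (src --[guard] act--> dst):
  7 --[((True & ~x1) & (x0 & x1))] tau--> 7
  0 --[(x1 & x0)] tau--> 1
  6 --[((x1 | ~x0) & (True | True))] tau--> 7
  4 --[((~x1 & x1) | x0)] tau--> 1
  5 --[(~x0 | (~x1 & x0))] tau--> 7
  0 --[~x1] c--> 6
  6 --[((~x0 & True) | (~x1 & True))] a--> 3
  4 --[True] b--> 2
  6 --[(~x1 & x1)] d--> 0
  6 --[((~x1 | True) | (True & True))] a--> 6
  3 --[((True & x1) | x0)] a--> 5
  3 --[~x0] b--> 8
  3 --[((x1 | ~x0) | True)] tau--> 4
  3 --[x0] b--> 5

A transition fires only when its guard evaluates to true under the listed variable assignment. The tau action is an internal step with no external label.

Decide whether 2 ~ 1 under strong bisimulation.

Answer: BISIMILAR

Working:
Bisimulation quotient by refinement:
  P[0] = {{0,1,2,3,4,5,6,7,8}}
  P[1] = {{0},{1,2,5,7,8},{3},{4},{6}}
Fixed point at round 2; 5 class(es).
2∈{1,2,5,7,8}, 1∈{1,2,5,7,8}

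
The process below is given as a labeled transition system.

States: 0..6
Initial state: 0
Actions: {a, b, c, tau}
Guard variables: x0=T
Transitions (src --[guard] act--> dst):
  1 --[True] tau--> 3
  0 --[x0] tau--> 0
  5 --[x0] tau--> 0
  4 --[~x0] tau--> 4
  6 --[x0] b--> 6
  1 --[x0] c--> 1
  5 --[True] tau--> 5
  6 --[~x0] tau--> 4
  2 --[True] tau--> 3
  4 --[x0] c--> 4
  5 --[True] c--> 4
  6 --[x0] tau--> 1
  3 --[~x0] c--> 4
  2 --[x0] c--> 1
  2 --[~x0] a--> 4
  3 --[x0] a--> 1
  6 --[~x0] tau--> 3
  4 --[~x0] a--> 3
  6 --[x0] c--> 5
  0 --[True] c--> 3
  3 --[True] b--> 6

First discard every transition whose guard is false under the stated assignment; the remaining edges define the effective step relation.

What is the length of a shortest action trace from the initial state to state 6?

Breadth-first toward 6:
  L0 = {0}
  L1 = {3}
  L2 = {1,6}
depth(6)=2, e.g. c·b

Answer: 2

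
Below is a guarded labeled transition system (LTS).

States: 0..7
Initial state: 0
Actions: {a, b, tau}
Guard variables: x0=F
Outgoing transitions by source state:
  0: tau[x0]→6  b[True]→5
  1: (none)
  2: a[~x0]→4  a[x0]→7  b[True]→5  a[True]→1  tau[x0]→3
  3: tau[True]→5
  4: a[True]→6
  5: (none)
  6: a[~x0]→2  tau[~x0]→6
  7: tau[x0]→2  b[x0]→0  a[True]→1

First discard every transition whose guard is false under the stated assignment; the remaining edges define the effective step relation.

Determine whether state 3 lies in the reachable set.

Guard filter leaves 9 enabled edge(s).
L0 = {0}
L1 = {5}  total {0,5}
Reachable = {0,5}

Answer: UNREACHABLE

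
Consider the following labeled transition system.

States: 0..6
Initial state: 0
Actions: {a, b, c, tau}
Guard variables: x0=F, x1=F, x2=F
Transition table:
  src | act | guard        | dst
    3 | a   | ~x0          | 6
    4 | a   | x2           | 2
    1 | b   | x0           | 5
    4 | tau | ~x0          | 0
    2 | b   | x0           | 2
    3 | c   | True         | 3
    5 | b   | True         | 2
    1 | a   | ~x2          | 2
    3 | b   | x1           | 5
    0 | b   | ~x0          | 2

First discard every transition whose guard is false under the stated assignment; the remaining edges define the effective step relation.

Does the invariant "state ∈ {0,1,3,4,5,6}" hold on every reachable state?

Answer: INVARIANT VIOLATED at state 2

Analysis:
Allowed set {0,1,3,4,5,6}
Reach set: {0,2}
  0: ok
  2: ✗ unsafe
counterexample path to 2: b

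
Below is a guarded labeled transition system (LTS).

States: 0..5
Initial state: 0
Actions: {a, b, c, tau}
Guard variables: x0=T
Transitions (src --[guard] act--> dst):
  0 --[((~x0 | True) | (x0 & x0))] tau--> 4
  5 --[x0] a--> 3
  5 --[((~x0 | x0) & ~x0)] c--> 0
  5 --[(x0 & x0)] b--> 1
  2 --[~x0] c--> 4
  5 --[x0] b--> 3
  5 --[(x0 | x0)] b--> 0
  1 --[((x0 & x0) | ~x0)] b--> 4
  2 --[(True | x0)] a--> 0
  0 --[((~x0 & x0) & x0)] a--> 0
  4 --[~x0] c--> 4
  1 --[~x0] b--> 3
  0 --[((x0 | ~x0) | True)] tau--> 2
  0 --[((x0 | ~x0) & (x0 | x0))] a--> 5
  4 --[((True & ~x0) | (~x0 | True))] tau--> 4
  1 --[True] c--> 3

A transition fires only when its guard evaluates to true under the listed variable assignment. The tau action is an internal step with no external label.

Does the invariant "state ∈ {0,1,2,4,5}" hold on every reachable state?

Answer: INVARIANT VIOLATED at state 3

Trace:
Safe = {0,1,2,4,5}
Reachable = {0,1,2,3,4,5}
  0: ok
  1: ok
  2: ok
  3: ✗ unsafe
  4: ok
  5: ok
reach 3 via a·a — violates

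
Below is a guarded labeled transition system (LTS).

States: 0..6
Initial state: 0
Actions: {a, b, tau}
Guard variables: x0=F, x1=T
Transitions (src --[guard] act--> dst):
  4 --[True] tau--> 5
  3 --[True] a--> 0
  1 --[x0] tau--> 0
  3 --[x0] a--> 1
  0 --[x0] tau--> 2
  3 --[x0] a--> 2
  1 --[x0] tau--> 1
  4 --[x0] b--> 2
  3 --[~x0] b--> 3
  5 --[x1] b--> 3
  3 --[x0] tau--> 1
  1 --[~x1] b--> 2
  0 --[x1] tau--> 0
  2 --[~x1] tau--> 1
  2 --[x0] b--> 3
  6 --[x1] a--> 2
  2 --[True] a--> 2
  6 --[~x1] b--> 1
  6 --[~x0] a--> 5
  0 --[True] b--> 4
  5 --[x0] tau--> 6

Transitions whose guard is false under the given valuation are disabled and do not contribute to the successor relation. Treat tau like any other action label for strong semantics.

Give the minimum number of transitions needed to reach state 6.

Breadth-first toward 6:
  Layer 0: {0}
  Layer 1: {4}
  Layer 2: {5}
  Layer 3: {3}
6 never appears.

Answer: UNREACHABLE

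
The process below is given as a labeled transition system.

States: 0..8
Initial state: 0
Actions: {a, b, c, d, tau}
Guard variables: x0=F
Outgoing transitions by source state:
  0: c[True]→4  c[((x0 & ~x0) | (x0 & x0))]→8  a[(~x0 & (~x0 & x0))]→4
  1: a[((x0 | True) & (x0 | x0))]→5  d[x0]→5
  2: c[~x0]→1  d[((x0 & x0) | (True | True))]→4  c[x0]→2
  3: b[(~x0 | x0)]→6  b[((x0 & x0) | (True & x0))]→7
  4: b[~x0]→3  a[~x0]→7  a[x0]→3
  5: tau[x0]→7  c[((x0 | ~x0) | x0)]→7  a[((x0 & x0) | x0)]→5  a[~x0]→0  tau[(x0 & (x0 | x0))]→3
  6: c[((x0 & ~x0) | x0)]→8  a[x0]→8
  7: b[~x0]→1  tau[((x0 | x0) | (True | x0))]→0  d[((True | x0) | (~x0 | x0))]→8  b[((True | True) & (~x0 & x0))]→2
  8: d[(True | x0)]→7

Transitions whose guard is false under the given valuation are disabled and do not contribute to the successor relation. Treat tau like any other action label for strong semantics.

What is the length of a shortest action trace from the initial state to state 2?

Answer: UNREACHABLE

Working:
BFS to 2:
  Layer 0: {0}
  Layer 1: {4}
  Layer 2: {3,7}
  Layer 3: {1,6,8}
2 never appears.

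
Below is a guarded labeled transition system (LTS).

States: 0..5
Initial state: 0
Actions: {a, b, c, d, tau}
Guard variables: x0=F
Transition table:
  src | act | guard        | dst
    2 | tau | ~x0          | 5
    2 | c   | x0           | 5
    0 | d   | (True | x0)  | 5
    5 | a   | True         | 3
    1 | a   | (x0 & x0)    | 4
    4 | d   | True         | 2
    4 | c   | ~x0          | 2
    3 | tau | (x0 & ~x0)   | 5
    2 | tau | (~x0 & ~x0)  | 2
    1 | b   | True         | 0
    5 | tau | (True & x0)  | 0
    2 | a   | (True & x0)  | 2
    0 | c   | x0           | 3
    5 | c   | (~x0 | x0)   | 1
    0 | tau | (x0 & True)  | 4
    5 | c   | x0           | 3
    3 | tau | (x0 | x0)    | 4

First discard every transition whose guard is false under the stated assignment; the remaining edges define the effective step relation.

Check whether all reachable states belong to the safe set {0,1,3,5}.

Answer: INVARIANT HOLDS

Trace:
Allowed set {0,1,3,5}
Reach set: {0,1,3,5}
  0: safe
  1: safe
  3: safe
  5: safe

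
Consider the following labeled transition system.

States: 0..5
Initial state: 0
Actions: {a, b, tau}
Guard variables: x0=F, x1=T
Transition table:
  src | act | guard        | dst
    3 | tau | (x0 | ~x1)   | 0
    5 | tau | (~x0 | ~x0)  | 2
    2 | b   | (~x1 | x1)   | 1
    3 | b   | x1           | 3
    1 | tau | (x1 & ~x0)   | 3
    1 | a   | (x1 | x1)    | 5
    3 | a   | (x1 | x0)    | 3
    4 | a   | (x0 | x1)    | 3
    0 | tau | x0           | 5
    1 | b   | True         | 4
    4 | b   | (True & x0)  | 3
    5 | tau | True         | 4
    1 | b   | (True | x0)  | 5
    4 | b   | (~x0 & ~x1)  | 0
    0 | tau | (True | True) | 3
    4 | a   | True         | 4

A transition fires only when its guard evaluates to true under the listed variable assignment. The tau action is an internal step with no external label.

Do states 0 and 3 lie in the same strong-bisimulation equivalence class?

Compute ~ classes (split until stable):
  π0 = {{0,1,2,3,4,5}}
  π1 = {{0,5},{1},{2},{3},{4}}
  π2 = {{0},{1},{2},{3},{4},{5}}
stable after 3 split(s): 6 block(s)
0∈{0}, 3∈{3}

Answer: NOT BISIMILAR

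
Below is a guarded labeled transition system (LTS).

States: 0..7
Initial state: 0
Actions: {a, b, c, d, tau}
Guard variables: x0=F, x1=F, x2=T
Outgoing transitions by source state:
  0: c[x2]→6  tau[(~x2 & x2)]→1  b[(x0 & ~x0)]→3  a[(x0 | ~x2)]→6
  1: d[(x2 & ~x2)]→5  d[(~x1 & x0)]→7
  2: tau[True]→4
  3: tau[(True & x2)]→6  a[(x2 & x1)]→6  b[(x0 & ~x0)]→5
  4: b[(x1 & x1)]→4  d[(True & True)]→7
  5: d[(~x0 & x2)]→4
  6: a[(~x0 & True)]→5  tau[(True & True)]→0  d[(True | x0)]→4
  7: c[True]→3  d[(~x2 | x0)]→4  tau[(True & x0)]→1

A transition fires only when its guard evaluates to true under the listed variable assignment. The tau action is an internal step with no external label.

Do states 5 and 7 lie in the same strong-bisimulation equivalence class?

Bisimulation quotient by refinement:
  round 0: {{0,1,2,3,4,5,6,7}}
  round 1: {{0,7},{1},{2,3},{4,5},{6}}
  round 2: {{0},{1},{2},{3},{4},{5},{6},{7}}
8 equivalence class(es) (converged in 3)
[5]={5}  [7]={7}

Answer: NOT BISIMILAR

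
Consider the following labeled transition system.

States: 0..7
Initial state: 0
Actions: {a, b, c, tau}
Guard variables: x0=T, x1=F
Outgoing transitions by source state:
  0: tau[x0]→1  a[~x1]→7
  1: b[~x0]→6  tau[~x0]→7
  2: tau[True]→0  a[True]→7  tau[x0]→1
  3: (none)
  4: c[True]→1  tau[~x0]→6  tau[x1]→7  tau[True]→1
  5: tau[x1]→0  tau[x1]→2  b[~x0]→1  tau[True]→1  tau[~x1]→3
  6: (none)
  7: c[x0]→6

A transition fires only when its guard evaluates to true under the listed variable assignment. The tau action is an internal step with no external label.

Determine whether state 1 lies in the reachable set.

Answer: REACHABLE

Trace:
After dropping false guards: 10 live edges.
L0 = {0}
L1 = {1,7}  cumulative {0,1,7}
L2 = {6}  cumulative {0,1,6,7}
Reachable = {0,1,6,7}
Path to 1: tau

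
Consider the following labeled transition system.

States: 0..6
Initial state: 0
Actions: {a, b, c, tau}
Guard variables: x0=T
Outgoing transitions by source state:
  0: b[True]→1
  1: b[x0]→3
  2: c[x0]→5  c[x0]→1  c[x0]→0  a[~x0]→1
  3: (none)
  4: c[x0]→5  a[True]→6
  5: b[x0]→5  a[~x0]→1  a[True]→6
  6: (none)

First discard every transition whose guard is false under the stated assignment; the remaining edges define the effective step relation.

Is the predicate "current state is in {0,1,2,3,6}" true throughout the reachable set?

Inv-set: {0,1,2,3,6}
R = {0,1,3}
  0: ✓
  1: ✓
  3: ✓

Answer: INVARIANT HOLDS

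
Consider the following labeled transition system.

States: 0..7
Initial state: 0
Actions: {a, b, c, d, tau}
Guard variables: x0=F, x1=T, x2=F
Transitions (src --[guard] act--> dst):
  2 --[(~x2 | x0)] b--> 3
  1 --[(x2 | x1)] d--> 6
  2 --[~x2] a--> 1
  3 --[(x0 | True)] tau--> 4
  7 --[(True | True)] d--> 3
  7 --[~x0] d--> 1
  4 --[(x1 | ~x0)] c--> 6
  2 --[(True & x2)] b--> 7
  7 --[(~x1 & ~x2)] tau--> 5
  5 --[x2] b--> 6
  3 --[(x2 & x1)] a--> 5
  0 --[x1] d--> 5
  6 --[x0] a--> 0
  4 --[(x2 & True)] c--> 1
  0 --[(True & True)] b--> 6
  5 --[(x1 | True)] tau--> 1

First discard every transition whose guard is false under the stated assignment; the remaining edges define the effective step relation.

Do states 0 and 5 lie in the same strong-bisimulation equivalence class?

Answer: NOT BISIMILAR

Working:
Refine partition for ~:
  P[0] = {{0,1,2,3,4,5,6,7}}
  P[1] = {{0},{1,7},{2},{3,5},{4},{6}}
  P[2] = {{0},{1},{2},{3},{4},{5},{6},{7}}
Fixed point at round 3; 8 class(es).
0∈{0}, 5∈{5}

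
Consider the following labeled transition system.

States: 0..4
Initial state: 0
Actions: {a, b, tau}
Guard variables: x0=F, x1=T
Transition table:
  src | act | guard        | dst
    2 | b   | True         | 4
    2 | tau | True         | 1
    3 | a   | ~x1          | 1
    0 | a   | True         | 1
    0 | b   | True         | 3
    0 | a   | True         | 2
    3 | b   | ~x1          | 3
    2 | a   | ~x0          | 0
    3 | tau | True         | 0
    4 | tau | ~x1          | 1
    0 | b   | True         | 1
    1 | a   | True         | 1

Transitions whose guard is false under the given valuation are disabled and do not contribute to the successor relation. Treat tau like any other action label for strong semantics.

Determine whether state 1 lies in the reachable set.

Answer: REACHABLE

Trace:
After dropping false guards: 9 live edges.
L0 = {0}
L1 = {1,2,3}  now seen {0,1,2,3}
L2 = {4}  now seen {0,1,2,3,4}
Reach set: {0,1,2,3,4}
witness 1: a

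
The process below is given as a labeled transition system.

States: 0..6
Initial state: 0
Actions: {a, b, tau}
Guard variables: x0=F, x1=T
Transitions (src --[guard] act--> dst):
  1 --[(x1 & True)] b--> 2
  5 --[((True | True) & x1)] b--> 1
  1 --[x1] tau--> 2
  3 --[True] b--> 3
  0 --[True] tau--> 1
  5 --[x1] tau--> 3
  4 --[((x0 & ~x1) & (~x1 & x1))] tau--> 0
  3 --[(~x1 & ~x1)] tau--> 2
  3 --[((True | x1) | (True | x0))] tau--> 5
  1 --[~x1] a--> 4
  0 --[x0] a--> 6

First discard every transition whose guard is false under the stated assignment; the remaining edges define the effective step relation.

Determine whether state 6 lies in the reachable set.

Answer: UNREACHABLE

Analysis:
After dropping false guards: 7 live edges.
Layer 0: {0}
Layer 1: {1}  total {0,1}
Layer 2: {2}  total {0,1,2}
Reach set: {0,1,2}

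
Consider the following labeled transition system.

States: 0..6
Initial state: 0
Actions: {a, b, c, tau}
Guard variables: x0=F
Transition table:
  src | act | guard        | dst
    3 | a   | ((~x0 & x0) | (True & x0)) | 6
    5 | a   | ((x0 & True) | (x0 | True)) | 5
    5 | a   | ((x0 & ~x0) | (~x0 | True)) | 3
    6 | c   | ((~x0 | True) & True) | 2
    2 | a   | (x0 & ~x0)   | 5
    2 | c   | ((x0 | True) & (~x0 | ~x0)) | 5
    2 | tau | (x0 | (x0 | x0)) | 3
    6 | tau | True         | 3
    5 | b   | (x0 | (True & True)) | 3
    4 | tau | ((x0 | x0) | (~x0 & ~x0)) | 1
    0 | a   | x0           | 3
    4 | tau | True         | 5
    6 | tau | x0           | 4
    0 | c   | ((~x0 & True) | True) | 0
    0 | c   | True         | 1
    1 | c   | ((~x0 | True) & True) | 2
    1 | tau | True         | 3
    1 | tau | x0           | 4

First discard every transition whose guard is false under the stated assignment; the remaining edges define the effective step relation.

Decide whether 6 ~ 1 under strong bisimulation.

Compute ~ classes (split until stable):
  round 0: {{0,1,2,3,4,5,6}}
  round 1: {{0,2},{1,6},{3},{4},{5}}
  round 2: {{0},{1,6},{2},{3},{4},{5}}
stable after 3 split(s): 6 block(s)
[6]={1,6}  [1]={1,6}

Answer: BISIMILAR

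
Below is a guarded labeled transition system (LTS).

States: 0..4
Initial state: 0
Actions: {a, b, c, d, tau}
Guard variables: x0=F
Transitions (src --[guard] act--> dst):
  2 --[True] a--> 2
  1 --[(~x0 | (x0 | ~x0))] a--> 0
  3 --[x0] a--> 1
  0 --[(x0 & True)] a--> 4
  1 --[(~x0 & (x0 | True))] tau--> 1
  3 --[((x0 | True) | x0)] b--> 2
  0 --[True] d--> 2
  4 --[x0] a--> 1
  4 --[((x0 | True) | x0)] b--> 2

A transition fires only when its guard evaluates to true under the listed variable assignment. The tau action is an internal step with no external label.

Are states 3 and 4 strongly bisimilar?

Bisimulation quotient by refinement:
  P[0] = {{0,1,2,3,4}}
  P[1] = {{0},{1},{2},{3,4}}
Fixed point at round 2; 4 class(es).
3∈{3,4}, 4∈{3,4}

Answer: BISIMILAR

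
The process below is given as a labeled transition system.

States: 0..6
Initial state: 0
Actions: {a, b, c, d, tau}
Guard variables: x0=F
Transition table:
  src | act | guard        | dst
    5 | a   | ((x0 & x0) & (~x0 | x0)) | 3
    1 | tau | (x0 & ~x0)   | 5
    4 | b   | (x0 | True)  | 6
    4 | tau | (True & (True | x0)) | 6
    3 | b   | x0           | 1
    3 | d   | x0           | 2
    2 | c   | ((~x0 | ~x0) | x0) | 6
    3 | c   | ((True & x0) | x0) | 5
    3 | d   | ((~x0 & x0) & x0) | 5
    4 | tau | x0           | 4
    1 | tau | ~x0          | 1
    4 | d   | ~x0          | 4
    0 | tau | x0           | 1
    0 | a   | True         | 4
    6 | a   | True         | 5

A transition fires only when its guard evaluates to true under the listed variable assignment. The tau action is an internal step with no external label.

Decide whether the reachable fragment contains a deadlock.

Reachable = {0,4,5,6}
  0: a→4  [deg 1]
  4: b→6  d→4  tau→6  [deg 3]
  5: ∅  [STUCK]
  6: a→5  [deg 1]
trace reaching 5: a·b·a

Answer: DEADLOCK at state 5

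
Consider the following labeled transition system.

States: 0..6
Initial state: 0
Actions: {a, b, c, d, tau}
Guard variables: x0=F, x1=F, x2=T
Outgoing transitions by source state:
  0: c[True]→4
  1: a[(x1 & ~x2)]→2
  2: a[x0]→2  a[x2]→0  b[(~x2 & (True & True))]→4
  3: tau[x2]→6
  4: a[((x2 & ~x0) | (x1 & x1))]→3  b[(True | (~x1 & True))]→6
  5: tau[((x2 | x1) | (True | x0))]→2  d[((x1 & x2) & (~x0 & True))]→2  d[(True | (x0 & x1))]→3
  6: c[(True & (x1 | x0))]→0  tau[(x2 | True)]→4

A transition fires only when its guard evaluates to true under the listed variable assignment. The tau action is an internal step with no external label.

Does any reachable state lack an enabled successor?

Reach set: {0,3,4,6}
  0: c→4  [deg 1]
  3: tau→6  [deg 1]
  4: a→3  b→6  [deg 2]
  6: tau→4  [deg 1]

Answer: DEADLOCK-FREE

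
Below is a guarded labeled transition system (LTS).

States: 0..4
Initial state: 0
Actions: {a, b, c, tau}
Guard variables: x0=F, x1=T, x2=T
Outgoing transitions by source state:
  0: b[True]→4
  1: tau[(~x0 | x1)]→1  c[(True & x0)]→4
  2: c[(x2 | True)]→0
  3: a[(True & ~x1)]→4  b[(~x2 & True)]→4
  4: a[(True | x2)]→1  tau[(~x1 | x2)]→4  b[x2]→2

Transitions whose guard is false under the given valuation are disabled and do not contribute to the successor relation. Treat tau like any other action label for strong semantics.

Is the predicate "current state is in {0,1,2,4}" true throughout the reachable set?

Safe = {0,1,2,4}
Reachable = {0,1,2,4}
  0: ok
  1: ok
  2: ok
  4: ok

Answer: INVARIANT HOLDS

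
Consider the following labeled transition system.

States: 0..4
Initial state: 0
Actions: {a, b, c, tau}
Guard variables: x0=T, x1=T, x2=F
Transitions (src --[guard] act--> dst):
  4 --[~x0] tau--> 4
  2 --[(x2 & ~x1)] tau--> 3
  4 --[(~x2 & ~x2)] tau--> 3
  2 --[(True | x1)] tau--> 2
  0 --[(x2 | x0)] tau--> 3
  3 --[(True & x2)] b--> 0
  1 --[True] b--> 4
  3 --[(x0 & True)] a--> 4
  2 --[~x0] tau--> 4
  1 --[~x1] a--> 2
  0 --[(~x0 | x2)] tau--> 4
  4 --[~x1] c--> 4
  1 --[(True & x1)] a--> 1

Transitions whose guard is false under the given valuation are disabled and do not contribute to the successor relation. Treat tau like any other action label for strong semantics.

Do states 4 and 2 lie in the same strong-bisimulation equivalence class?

Refine partition for ~:
  P[0] = {{0,1,2,3,4}}
  P[1] = {{0,2,4},{1},{3}}
  P[2] = {{0,4},{1},{2},{3}}
4 equivalence class(es) (converged in 3)
[4]={0,4}  [2]={2}

Answer: NOT BISIMILAR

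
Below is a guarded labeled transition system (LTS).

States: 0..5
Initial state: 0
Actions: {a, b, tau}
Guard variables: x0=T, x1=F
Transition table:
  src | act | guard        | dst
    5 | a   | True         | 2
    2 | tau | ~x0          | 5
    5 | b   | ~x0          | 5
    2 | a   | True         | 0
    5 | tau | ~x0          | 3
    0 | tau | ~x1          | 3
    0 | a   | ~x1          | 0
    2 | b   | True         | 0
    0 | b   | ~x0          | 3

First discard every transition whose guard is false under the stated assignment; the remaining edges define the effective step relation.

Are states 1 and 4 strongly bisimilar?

Answer: BISIMILAR

Analysis:
Compute ~ classes (split until stable):
  π0 = {{0,1,2,3,4,5}}
  π1 = {{0},{1,3,4},{2},{5}}
Fixed point at round 2; 4 class(es).
[1]={1,3,4}  [4]={1,3,4}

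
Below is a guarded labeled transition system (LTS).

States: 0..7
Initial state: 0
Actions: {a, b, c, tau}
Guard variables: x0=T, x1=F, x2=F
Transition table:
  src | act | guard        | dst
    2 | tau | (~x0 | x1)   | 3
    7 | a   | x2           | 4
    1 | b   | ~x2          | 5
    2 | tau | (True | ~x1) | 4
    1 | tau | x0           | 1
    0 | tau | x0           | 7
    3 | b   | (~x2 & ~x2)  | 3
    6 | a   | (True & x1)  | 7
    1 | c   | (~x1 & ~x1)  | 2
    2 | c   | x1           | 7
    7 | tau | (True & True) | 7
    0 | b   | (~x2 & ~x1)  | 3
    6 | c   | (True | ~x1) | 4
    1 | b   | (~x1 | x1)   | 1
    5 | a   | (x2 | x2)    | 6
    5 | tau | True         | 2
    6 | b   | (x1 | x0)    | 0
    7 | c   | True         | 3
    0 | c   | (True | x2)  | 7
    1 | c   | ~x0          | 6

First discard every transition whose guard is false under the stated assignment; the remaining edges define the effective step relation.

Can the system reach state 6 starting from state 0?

14 transition(s) survive guard evaluation.
L0 = {0}
L1 = {3,7}  total {0,3,7}
R = {0,3,7}

Answer: UNREACHABLE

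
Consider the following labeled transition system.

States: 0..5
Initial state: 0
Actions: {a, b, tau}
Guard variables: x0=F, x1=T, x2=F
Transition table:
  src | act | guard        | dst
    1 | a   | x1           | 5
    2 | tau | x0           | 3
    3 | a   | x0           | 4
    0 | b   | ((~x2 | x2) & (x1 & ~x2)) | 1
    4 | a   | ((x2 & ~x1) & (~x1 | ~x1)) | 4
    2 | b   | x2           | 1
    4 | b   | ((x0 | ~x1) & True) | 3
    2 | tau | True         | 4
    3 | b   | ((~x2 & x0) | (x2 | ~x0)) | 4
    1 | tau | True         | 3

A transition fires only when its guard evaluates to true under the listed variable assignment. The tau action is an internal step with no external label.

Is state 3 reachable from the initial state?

Answer: REACHABLE

Working:
After dropping false guards: 5 live edges.
depth 0: {0}
depth 1: {1}  total {0,1}
depth 2: {3,5}  total {0,1,3,5}
depth 3: {4}  total {0,1,3,4,5}
Reach set: {0,1,3,4,5}
Path to 3: b·tau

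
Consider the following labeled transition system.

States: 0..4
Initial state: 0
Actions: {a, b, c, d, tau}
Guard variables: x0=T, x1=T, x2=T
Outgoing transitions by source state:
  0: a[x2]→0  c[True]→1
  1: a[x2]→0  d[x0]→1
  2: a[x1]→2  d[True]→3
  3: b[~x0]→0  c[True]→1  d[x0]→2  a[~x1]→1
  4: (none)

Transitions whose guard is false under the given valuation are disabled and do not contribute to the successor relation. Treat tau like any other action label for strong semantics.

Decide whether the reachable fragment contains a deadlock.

Reach set: {0,1}
  0: a→0  c→1  [deg 2]
  1: a→0  d→1  [deg 2]

Answer: DEADLOCK-FREE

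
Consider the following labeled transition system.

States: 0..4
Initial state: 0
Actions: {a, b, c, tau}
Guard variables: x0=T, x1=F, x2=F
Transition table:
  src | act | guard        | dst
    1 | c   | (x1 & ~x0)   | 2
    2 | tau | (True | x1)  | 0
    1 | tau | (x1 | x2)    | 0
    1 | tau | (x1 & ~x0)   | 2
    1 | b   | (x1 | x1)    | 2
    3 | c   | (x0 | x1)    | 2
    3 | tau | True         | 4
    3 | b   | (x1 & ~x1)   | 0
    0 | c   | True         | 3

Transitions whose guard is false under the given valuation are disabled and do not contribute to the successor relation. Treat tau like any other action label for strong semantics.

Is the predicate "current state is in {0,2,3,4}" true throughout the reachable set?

Inv-set: {0,2,3,4}
Reach set: {0,2,3,4}
  0: ✓
  2: ✓
  3: ✓
  4: ✓

Answer: INVARIANT HOLDS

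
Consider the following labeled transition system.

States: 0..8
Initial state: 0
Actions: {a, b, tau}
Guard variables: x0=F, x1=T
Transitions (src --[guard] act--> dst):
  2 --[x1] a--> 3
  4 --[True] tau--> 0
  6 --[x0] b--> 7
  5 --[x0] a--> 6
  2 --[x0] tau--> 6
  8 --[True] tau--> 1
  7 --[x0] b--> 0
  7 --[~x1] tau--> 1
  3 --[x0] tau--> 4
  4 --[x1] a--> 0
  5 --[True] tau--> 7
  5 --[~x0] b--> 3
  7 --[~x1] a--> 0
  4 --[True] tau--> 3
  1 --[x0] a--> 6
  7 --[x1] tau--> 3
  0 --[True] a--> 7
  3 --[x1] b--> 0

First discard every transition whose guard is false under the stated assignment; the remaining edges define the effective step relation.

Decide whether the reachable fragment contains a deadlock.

R = {0,3,7}
  0: a→7  [1 exit(s)]
  3: b→0  [1 exit(s)]
  7: tau→3  [1 exit(s)]

Answer: DEADLOCK-FREE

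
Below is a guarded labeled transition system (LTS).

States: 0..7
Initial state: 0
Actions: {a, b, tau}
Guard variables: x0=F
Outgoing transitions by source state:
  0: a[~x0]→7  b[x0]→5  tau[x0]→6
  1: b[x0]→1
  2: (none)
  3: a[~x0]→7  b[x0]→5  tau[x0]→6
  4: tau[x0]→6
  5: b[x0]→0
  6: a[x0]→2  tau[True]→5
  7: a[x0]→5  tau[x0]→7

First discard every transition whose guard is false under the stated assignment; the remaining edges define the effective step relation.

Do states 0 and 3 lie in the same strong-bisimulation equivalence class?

Compute ~ classes (split until stable):
  π0 = {{0,1,2,3,4,5,6,7}}
  π1 = {{0,3},{1,2,4,5,7},{6}}
3 equivalence class(es) (converged in 2)
[0]={0,3}  [3]={0,3}

Answer: BISIMILAR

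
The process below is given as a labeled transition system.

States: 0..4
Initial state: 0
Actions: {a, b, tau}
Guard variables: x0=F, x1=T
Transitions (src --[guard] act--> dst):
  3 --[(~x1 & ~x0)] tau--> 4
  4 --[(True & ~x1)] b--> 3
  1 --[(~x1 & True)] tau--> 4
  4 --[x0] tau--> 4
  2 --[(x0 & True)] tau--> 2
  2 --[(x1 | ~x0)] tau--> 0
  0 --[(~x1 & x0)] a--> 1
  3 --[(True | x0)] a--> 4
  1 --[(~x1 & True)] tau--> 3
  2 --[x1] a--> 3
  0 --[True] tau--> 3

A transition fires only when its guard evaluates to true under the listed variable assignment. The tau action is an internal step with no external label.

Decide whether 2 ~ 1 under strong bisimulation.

Refine partition for ~:
  round 0: {{0,1,2,3,4}}
  round 1: {{0},{1,4},{2},{3}}
stable after 2 split(s): 4 block(s)
2∈{2}, 1∈{1,4}

Answer: NOT BISIMILAR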